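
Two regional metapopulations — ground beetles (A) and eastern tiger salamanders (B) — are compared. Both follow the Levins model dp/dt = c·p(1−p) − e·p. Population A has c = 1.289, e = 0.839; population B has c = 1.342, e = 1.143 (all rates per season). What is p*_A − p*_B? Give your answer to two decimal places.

0.20

A: p*_A = 1 − 0.839/1.289 = 0.3491.
B: p*_B = 1 − 1.143/1.342 = 0.1483.
p*_A − p*_B = 0.3491 − 0.1483 = 0.2008.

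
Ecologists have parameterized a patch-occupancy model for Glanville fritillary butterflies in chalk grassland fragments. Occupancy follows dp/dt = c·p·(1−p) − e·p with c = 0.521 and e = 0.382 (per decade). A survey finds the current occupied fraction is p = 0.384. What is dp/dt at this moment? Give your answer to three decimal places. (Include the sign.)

Colonization term: c·p·(1−p) = 0.521×0.384×0.6160 = 0.12324.
Extinction term: e·p = 0.14669.
dp/dt = 0.12324 − 0.14669 = -0.02345.

-0.023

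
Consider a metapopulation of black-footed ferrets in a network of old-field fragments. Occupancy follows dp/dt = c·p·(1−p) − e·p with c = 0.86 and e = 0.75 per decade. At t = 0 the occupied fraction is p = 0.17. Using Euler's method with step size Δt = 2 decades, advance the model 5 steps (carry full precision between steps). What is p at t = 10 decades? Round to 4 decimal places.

Update rule: p ← p + [c·p·(1−p) − e·p]·Δt with Δt = 2.
t = 2: p = 0.17000 + (-0.01231) = 0.15769
t = 4: p = 0.15769 + (-0.00808) = 0.14961
t = 6: p = 0.14961 + (-0.00559) = 0.14403
t = 8: p = 0.14403 + (-0.00399) = 0.14003
t = 10: p = 0.14003 + (-0.00292) = 0.13711

0.1371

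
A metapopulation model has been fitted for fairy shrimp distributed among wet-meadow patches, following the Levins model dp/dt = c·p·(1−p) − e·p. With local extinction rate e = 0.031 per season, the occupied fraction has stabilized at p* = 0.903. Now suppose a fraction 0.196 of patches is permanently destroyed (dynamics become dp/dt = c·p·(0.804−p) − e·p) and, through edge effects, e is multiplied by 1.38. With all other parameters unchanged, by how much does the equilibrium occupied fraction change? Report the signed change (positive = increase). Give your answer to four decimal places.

Balance c(1−p*) = e gives c = e/(1 − 0.90300) = 0.031/0.09700 = 0.31959.
New p* = 0.804 − e/c = 0.804 − 0.04278/0.31959 = 0.67014.
Δp* = 0.67014 − 0.90300 = -0.23286.

-0.2329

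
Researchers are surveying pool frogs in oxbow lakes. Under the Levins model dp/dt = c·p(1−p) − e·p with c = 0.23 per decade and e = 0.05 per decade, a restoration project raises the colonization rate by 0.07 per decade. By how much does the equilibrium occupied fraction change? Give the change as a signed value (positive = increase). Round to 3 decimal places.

0.051

Before: p* = 1 − 0.05/0.23 = 0.7826.
After the change, c = 0.3, e = 0.05, so p* = 1 − 0.05/0.3 = 0.8333.
Δp* = 0.8333 − 0.7826 = +0.0507.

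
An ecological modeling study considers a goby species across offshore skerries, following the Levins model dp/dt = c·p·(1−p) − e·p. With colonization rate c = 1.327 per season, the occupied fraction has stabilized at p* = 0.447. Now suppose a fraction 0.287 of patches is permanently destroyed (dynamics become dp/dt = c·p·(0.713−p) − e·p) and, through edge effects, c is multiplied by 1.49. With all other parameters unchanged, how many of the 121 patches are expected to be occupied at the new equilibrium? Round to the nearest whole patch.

41

Balance c(1−p*) = e gives e = 1.327×(1 − 0.44700) = 0.73383.
New p* = 0.713 − e/c = 0.713 − 0.73383/1.97723 = 0.34186.
Expected occupied = 121 × 0.34186 = 41.37 ≈ 41.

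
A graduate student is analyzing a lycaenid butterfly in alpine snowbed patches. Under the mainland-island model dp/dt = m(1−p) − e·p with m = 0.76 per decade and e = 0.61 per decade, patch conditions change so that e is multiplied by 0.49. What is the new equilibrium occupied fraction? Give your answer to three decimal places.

0.718

Before: p* = 0.76/(0.76+0.61) = 0.5547.
After: m = 0.76, e = 0.2989; p* = 0.76/1.0589 = 0.7177.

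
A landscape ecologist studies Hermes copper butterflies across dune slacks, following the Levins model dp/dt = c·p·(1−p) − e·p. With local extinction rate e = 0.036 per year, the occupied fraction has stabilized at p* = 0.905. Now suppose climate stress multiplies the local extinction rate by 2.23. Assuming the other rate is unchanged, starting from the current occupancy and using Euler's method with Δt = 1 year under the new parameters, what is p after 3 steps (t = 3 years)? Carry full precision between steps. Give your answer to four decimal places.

Balance c(1−p*) = e gives c = e/(1 − 0.90500) = 0.036/0.09500 = 0.37895.
Starting from p₀ = 0.90500; update p ← p + (dp/dt)·Δt with the new parameters.
p: 0.90500 → 0.86493  (Δp = -0.04007)
p: 0.86493 → 0.83976  (Δp = -0.02516)
p: 0.83976 → 0.82334  (Δp = -0.01642)

0.8233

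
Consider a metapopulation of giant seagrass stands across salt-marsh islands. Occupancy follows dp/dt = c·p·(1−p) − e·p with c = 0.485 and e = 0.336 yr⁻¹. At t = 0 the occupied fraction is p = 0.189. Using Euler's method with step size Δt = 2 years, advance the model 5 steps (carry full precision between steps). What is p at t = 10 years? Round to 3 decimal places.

0.273

Update rule: p ← p + [c·p·(1−p) − e·p]·Δt with Δt = 2.
t = 2: p = 0.18900 + (+0.02167) = 0.21067
t = 4: p = 0.21067 + (+0.01973) = 0.23040
t = 6: p = 0.23040 + (+0.01717) = 0.24757
t = 8: p = 0.24757 + (+0.01432) = 0.26189
t = 10: p = 0.26189 + (+0.01151) = 0.27341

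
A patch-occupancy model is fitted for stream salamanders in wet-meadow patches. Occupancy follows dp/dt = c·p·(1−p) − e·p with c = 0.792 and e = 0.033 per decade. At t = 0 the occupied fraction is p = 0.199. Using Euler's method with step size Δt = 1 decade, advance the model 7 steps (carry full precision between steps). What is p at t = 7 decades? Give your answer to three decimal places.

Update rule: p ← p + [c·p·(1−p) − e·p]·Δt with Δt = 1.
step 1: Δp = +0.11968, p = 0.31868
step 2: Δp = +0.16144, p = 0.48012
step 3: Δp = +0.18184, p = 0.66196
step 4: Δp = +0.15538, p = 0.81734
step 5: Δp = +0.09127, p = 0.90861
step 6: Δp = +0.03578, p = 0.94439
step 7: Δp = +0.01043, p = 0.95482

0.955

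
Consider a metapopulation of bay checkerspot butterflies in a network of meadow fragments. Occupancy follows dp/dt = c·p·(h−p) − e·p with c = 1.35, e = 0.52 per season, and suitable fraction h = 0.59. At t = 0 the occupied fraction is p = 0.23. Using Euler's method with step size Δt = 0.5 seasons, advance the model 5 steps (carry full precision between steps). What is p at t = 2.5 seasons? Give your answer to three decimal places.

0.216

Update rule: p ← p + [c·p·(h−p) − e·p]·Δt with Δt = 0.5.
  1  |  dp/dt·Δt = -0.003910  |  p_1 = 0.226090
  2  |  dp/dt·Δt = -0.003247  |  p_2 = 0.222843
  3  |  dp/dt·Δt = -0.002712  |  p_3 = 0.220131
  4  |  dp/dt·Δt = -0.002276  |  p_4 = 0.217856
  5  |  dp/dt·Δt = -0.001918  |  p_5 = 0.215938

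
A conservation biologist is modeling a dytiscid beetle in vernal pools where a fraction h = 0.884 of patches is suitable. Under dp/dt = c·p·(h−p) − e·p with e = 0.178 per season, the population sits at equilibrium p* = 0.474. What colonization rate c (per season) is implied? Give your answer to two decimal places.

0.43

At equilibrium c(h−p*) = e, so c = e/(h−p*).
c = 0.178/(0.884 − 0.474) = 0.178/0.4100 = 0.4341.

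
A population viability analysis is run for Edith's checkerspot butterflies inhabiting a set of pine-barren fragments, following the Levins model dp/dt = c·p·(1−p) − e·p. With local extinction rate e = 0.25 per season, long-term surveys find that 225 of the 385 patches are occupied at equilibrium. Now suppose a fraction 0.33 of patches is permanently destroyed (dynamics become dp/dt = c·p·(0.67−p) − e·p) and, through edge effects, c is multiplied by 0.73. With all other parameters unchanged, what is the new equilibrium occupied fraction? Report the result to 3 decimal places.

Observed p* = 225/385 = 0.58442.
Balance c(1−p*) = e gives c = e/(1 − 0.58442) = 0.25/0.41558 = 0.60157.
New p* = 0.67 − e/c = 0.67 − 0.25000/0.43915 = 0.10072.

0.101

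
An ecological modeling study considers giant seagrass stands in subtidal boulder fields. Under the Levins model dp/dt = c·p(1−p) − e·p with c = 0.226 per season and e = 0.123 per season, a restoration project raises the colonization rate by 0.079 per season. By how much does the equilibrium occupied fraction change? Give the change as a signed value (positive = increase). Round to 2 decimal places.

Before: p* = 1 − 0.123/0.226 = 0.4558.
After the change, c = 0.305, e = 0.123, so p* = 1 − 0.123/0.305 = 0.5967.
Δp* = 0.5967 − 0.4558 = +0.1410.

0.14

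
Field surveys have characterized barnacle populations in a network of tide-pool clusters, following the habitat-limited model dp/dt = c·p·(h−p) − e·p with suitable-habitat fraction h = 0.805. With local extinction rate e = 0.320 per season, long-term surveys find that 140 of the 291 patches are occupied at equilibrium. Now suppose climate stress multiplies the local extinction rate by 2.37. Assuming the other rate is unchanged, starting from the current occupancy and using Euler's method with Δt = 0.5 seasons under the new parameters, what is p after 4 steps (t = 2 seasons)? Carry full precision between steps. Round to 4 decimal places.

Observed p* = 140/291 = 0.48110.
Balance c(h−p*) = e gives c = e/(0.805 − 0.48110) = 0.320/0.32390 = 0.98796.
Starting from p₀ = 0.48110; update p ← p + (dp/dt)·Δt with the new parameters.
p: 0.48110 → 0.37564  (Δp = -0.10546)
p: 0.37564 → 0.31287  (Δp = -0.06277)
p: 0.31287 → 0.27029  (Δp = -0.04258)
p: 0.27029 → 0.23919  (Δp = -0.03110)

0.2392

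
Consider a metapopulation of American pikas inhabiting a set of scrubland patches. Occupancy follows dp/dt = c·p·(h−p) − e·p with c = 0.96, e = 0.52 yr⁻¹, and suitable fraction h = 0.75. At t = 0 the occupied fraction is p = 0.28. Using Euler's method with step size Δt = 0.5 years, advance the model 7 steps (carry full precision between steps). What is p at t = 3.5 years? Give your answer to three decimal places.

Update rule: p ← p + [c·p·(h−p) − e·p]·Δt with Δt = 0.5.
step 1: Δp = -0.00963, p = 0.27037
step 2: Δp = -0.00805, p = 0.26232
step 3: Δp = -0.00680, p = 0.25552
step 4: Δp = -0.00579, p = 0.24973
step 5: Δp = -0.00496, p = 0.24477
step 6: Δp = -0.00428, p = 0.24049
step 7: Δp = -0.00371, p = 0.23678

0.237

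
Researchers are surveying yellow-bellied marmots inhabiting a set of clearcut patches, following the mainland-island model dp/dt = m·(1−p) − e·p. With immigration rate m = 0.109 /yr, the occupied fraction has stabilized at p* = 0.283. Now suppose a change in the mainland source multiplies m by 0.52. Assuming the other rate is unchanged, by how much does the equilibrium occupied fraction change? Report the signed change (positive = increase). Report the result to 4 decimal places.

Balance m(1−p*) = e·p* gives e = m(1−p*)/p* = 0.109×0.71700/0.28300 = 0.27616.
New p* = m/(m+e) = 0.05668/(0.05668+0.27616) = 0.17029.
Δp* = 0.17029 − 0.28300 = -0.11271.

-0.1127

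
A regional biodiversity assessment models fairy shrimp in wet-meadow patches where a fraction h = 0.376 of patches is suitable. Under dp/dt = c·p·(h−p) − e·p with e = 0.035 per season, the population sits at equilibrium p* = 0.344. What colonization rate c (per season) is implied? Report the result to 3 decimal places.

At equilibrium c(h−p*) = e, so c = e/(h−p*).
c = 0.035/(0.376 − 0.344) = 0.035/0.0320 = 1.0937.

1.094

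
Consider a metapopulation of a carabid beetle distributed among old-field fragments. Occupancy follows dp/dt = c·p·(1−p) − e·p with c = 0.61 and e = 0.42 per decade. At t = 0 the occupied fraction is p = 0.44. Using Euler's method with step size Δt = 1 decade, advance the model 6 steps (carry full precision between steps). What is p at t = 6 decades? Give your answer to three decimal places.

Update rule: p ← p + [c·p·(1−p) − e·p]·Δt with Δt = 1.
  1  |  dp/dt·Δt = -0.034496  |  p_1 = 0.405504
  2  |  dp/dt·Δt = -0.023259  |  p_2 = 0.382245
  3  |  dp/dt·Δt = -0.016501  |  p_3 = 0.365744
  4  |  dp/dt·Δt = -0.012108  |  p_4 = 0.353636
  5  |  dp/dt·Δt = -0.009095  |  p_5 = 0.344542
  6  |  dp/dt·Δt = -0.006950  |  p_6 = 0.337592

0.338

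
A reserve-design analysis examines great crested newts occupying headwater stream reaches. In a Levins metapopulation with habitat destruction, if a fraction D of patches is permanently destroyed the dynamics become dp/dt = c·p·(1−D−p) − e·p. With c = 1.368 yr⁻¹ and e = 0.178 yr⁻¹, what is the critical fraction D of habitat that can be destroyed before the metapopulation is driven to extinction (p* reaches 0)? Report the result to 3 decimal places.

The nontrivial equilibrium is p* = (1−D) − e/c; extinction occurs when this hits zero.
So D_crit = 1 − e/c = 1 − 0.178/1.368 = 1 − 0.1301 = 0.8699.
This equals the undisturbed p*, a classic result of Lande's extension.

0.870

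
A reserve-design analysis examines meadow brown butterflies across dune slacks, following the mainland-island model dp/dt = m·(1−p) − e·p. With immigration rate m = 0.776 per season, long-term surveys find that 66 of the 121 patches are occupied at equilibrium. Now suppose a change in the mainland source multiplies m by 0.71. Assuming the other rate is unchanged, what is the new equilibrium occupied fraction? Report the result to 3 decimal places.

Observed p* = 66/121 = 0.54545.
Balance m(1−p*) = e·p* gives e = m(1−p*)/p* = 0.776×0.45455/0.54545 = 0.64668.
New p* = m/(m+e) = 0.55096/(0.55096+0.64668) = 0.46004.

0.460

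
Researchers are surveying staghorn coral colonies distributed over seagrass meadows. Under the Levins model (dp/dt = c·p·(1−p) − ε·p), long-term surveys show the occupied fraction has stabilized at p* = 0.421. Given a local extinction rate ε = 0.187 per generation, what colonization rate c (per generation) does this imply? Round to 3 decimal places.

At equilibrium c(1−p*) = ε, so c = ε/(1−p*).
c = 0.187/(1 − 0.421) = 0.187/0.5790 = 0.3230.

0.323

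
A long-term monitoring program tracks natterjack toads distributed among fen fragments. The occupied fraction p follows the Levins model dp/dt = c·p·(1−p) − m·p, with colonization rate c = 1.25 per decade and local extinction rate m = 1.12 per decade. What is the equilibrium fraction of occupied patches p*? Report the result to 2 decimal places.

At equilibrium, colonization balances extinction: c·p*·(1−p*) = m·p*.
So p* = 1 − m/c = 1 − 1.12/1.25 = 1 − 0.8960 = 0.1040.

0.10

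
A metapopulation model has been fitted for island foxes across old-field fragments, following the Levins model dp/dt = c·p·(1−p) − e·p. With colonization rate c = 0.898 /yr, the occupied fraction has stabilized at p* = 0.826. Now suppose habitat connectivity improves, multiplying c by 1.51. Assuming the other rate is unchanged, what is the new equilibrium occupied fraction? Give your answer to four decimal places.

0.8848

Balance c(1−p*) = e gives e = 0.898×(1 − 0.82600) = 0.15625.
New p* = 1 − e/c = 1 − 0.15625/1.35598 = 0.88477.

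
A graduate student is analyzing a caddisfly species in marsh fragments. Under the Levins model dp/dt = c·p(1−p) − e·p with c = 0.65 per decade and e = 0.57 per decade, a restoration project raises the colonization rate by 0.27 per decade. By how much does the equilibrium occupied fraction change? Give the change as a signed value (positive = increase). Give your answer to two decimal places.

0.26

Before: p* = 1 − 0.57/0.65 = 0.1231.
After the change, c = 0.92, e = 0.57, so p* = 1 − 0.57/0.92 = 0.3804.
Δp* = 0.3804 − 0.1231 = +0.2574.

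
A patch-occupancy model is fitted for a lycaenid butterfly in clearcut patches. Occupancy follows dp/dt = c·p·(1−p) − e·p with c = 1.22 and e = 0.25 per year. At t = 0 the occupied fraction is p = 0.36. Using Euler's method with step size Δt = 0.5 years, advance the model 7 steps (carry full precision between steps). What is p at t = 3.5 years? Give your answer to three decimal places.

Update rule: p ← p + [c·p·(1−p) − e·p]·Δt with Δt = 0.5.
  1  |  dp/dt·Δt = +0.095544  |  p_1 = 0.455544
  2  |  dp/dt·Δt = +0.094351  |  p_2 = 0.549895
  3  |  dp/dt·Δt = +0.082244  |  p_3 = 0.632140
  4  |  dp/dt·Δt = +0.062831  |  p_4 = 0.694971
  5  |  dp/dt·Δt = +0.042440  |  p_5 = 0.737411
  6  |  dp/dt·Δt = +0.025941  |  p_6 = 0.763353
  7  |  dp/dt·Δt = +0.014775  |  p_7 = 0.778127

0.778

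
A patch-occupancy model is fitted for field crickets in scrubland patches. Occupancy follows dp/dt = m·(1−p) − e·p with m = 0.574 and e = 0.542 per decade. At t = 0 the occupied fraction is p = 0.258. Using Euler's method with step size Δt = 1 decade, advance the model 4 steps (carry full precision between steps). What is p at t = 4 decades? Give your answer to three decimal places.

Update rule: p ← p + [m·(1−p) − e·p]·Δt with Δt = 1.
t = 1: p = 0.25800 + (+0.28607) = 0.54407
t = 2: p = 0.54407 + (-0.03318) = 0.51089
t = 3: p = 0.51089 + (+0.00385) = 0.51474
t = 4: p = 0.51474 + (-0.00045) = 0.51429

0.514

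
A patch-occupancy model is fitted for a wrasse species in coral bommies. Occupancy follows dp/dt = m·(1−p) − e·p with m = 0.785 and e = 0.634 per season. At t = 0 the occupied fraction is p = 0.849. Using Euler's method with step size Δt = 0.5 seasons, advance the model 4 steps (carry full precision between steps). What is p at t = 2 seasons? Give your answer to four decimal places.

Update rule: p ← p + [m·(1−p) − e·p]·Δt with Δt = 0.5.
p: 0.84900 → 0.63913  (Δp = -0.20987)
p: 0.63913 → 0.57817  (Δp = -0.06097)
p: 0.57817 → 0.56046  (Δp = -0.01771)
p: 0.56046 → 0.55531  (Δp = -0.00514)

0.5553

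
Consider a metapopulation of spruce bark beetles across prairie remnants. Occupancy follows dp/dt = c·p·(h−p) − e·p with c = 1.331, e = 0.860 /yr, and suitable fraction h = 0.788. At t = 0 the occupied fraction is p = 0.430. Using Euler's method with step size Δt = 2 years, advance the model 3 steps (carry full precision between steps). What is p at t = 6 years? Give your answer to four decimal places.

0.1204

Update rule: p ← p + [c·p·(h−p) − e·p]·Δt with Δt = 2.
  1  |  dp/dt·Δt = -0.329812  |  p_1 = 0.100188
  2  |  dp/dt·Δt = +0.011116  |  p_2 = 0.111305
  3  |  dp/dt·Δt = +0.009056  |  p_3 = 0.120361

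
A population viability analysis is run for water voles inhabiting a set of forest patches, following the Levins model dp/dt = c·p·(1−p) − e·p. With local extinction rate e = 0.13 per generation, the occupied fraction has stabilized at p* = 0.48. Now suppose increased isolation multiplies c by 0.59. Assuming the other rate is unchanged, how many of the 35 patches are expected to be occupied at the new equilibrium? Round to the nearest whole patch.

Balance c(1−p*) = e gives c = e/(1 − 0.48000) = 0.13/0.52000 = 0.25000.
New p* = 1 − e/c = 1 − 0.13000/0.14750 = 0.11864.
Expected occupied = 35 × 0.11864 = 4.15 ≈ 4.

4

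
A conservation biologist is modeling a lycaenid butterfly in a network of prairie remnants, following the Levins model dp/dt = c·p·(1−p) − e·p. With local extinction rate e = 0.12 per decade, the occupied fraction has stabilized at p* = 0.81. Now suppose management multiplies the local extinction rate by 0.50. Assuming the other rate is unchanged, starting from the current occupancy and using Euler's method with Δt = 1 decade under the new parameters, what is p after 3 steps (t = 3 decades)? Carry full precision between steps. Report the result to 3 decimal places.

Balance c(1−p*) = e gives c = e/(1 − 0.81000) = 0.12/0.19000 = 0.63158.
Starting from p₀ = 0.81000; update p ← p + (dp/dt)·Δt with the new parameters.
  1  |  dp/dt·Δt = +0.048600  |  p_1 = 0.858600
  2  |  dp/dt·Δt = +0.025161  |  p_2 = 0.883761
  3  |  dp/dt·Δt = +0.011855  |  p_3 = 0.895616

0.896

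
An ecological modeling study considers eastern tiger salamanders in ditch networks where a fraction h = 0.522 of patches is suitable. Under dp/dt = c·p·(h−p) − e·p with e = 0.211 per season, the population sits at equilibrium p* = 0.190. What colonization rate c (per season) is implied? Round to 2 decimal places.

At equilibrium c(h−p*) = e, so c = e/(h−p*).
c = 0.211/(0.522 − 0.190) = 0.211/0.3320 = 0.6355.

0.64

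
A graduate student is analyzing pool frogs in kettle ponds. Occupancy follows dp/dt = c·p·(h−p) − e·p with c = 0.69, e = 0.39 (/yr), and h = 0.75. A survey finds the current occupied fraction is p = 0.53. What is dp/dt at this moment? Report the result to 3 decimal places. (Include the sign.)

-0.126

Colonization term: c·p·(h−p) = 0.69×0.53×0.2200 = 0.08045.
Extinction term: e·p = 0.20670.
dp/dt = 0.08045 − 0.20670 = -0.12625.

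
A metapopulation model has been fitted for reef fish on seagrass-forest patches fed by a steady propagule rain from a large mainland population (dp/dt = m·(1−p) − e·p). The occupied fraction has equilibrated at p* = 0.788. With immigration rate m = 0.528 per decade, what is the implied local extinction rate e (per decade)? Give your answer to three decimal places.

At equilibrium m(1−p*) = e·p*, so e = m(1−p*)/p*.
e = 0.528 × 0.2120 / 0.788 = 0.1421.

0.142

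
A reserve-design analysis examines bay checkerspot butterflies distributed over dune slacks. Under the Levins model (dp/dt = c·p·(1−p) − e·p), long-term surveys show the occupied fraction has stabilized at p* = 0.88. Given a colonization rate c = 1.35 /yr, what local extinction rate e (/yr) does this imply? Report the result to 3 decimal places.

At equilibrium c(1−p*) = e.
e = 1.35 × (1 − 0.88) = 1.35 × 0.1200 = 0.1620.

0.162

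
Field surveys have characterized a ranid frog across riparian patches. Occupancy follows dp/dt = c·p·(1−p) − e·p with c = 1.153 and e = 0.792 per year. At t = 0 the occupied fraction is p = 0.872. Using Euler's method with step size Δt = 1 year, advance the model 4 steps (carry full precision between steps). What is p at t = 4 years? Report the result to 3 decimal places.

0.312

Update rule: p ← p + [c·p·(1−p) − e·p]·Δt with Δt = 1.
p: 0.87200 → 0.31007  (Δp = -0.56193)
p: 0.31007 → 0.31115  (Δp = +0.00108)
p: 0.31115 → 0.31185  (Δp = +0.00070)
p: 0.31185 → 0.31230  (Δp = +0.00045)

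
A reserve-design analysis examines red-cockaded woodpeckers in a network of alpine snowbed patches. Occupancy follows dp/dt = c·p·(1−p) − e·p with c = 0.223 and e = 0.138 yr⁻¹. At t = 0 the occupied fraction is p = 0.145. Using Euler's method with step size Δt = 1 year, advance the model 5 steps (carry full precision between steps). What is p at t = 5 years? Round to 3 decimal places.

0.184

Update rule: p ← p + [c·p·(1−p) − e·p]·Δt with Δt = 1.
  1  |  dp/dt·Δt = +0.007636  |  p_1 = 0.152636
  2  |  dp/dt·Δt = +0.007779  |  p_2 = 0.160415
  3  |  dp/dt·Δt = +0.007897  |  p_3 = 0.168312
  4  |  dp/dt·Δt = +0.007989  |  p_4 = 0.176301
  5  |  dp/dt·Δt = +0.008054  |  p_5 = 0.184355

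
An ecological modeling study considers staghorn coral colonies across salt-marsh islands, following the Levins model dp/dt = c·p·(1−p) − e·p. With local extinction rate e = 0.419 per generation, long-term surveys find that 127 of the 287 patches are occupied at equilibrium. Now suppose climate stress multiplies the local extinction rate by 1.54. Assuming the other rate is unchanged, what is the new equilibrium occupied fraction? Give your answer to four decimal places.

Observed p* = 127/287 = 0.44251.
Balance c(1−p*) = e gives c = e/(1 − 0.44251) = 0.419/0.55749 = 0.75158.
New p* = 1 − e/c = 1 − 0.64526/0.75158 = 0.14146.

0.1415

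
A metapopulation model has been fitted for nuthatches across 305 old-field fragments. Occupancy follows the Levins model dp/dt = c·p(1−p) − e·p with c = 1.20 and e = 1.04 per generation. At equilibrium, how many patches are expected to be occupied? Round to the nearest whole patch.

p* = 1 − e/c = 1 − 1.04/1.20 = 0.1333.
Expected occupied patches = N × p* = 305 × 0.1333 = 40.67 ≈ 41.

41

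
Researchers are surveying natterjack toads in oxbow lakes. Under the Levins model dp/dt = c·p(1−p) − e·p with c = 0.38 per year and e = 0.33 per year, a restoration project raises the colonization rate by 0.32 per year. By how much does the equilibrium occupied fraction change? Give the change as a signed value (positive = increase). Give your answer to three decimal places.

Before: p* = 1 − 0.33/0.38 = 0.1316.
After the change, c = 0.7, e = 0.33, so p* = 1 − 0.33/0.7 = 0.5286.
Δp* = 0.5286 − 0.1316 = +0.3970.

0.397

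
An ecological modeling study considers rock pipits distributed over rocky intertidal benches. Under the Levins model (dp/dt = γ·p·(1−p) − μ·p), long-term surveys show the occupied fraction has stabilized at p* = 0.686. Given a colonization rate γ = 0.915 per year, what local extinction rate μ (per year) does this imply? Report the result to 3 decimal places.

0.287

At equilibrium γ(1−p*) = μ.
μ = 0.915 × (1 − 0.686) = 0.915 × 0.3140 = 0.2873.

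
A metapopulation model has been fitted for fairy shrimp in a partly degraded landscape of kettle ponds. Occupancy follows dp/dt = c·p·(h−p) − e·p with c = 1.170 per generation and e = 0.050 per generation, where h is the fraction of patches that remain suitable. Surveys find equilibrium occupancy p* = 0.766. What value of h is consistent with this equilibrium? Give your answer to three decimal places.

0.809

At equilibrium c(h−p*) = e, so h = p* + e/c.
h = 0.766 + 0.050/1.170 = 0.766 + 0.0427 = 0.8087.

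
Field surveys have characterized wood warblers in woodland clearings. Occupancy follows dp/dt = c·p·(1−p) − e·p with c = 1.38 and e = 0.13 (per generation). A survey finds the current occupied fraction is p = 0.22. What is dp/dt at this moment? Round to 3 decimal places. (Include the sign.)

0.208

Colonization term: c·p·(1−p) = 1.38×0.22×0.7800 = 0.23681.
Extinction term: e·p = 0.02860.
dp/dt = 0.23681 − 0.02860 = 0.20821.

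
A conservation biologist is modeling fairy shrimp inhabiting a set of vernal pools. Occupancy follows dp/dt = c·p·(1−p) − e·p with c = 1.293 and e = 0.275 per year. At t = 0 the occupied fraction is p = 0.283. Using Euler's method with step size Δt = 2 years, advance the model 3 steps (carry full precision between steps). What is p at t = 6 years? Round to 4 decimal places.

Update rule: p ← p + [c·p·(1−p) − e·p]·Δt with Δt = 2.
step 1: Δp = +0.36908, p = 0.65208
step 2: Δp = +0.22805, p = 0.88013
step 3: Δp = -0.21124, p = 0.66889

0.6689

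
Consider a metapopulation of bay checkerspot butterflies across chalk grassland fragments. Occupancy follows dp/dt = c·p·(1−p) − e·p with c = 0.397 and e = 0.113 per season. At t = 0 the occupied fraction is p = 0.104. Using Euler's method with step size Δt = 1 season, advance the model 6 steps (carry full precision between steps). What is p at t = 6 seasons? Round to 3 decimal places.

Update rule: p ← p + [c·p·(1−p) − e·p]·Δt with Δt = 1.
t = 1: p = 0.10400 + (+0.02524) = 0.12924
t = 2: p = 0.12924 + (+0.03007) = 0.15932
t = 3: p = 0.15932 + (+0.03517) = 0.19448
t = 4: p = 0.19448 + (+0.04022) = 0.23470
t = 5: p = 0.23470 + (+0.04479) = 0.27949
t = 6: p = 0.27949 + (+0.04836) = 0.32785

0.328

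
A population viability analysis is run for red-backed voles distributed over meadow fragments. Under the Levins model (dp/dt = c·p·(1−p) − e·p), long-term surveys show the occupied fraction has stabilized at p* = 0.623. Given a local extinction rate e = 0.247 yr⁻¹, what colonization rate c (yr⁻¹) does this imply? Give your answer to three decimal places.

0.655

At equilibrium c(1−p*) = e, so c = e/(1−p*).
c = 0.247/(1 − 0.623) = 0.247/0.3770 = 0.6552.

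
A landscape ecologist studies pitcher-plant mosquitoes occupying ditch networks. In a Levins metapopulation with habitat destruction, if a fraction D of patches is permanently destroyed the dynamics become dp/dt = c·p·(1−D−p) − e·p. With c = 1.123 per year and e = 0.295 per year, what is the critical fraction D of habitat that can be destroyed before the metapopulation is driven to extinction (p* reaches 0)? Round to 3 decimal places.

0.737

The nontrivial equilibrium is p* = (1−D) − e/c; extinction occurs when this hits zero.
So D_crit = 1 − e/c = 1 − 0.295/1.123 = 1 − 0.2627 = 0.7373.
Note this equals the original equilibrium occupancy — the Levins extinction-debt result.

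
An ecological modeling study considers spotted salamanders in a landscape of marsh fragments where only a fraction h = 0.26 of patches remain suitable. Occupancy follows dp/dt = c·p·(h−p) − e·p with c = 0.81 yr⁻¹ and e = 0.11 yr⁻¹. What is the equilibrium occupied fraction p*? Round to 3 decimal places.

Setting dp/dt = 0 and dividing by p* gives c·(h−p*) = e.
So p* = h − e/c = 0.26 − 0.11/0.81 = 0.26 − 0.1358 = 0.1242.

0.124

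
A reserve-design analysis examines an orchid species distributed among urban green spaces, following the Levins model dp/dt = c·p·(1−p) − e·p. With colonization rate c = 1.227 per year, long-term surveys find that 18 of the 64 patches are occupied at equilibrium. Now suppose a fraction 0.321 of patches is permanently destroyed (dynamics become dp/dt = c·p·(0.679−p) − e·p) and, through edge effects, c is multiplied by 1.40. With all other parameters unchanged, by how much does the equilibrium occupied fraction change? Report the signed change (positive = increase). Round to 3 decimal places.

-0.116

Observed p* = 18/64 = 0.28125.
Balance c(1−p*) = e gives e = 1.227×(1 − 0.28125) = 0.88191.
New p* = 0.679 − e/c = 0.679 − 0.88191/1.71780 = 0.16560.
Δp* = 0.16560 − 0.28125 = -0.11565.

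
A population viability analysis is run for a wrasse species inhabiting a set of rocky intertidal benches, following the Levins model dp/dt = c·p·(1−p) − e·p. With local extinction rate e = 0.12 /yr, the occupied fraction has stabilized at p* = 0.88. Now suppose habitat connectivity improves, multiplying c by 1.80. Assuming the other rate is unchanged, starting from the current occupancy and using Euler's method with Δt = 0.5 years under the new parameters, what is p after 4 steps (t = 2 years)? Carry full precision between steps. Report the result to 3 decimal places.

Balance c(1−p*) = e gives c = e/(1 − 0.88000) = 0.12/0.12000 = 1.00000.
Starting from p₀ = 0.88000; update p ← p + (dp/dt)·Δt with the new parameters.
  1  |  dp/dt·Δt = +0.042240  |  p_1 = 0.922240
  2  |  dp/dt·Δt = +0.009208  |  p_2 = 0.931448
  3  |  dp/dt·Δt = +0.001581  |  p_3 = 0.933028
  4  |  dp/dt·Δt = +0.000256  |  p_4 = 0.933284

0.933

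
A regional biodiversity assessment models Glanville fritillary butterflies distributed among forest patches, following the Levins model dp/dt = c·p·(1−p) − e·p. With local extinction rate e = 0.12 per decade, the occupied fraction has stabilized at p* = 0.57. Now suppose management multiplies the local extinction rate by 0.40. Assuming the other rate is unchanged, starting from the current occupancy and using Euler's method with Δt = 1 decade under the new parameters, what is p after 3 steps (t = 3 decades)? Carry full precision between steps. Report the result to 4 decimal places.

Balance c(1−p*) = e gives c = e/(1 − 0.57000) = 0.12/0.43000 = 0.27907.
Starting from p₀ = 0.57000; update p ← p + (dp/dt)·Δt with the new parameters.
p: 0.57000 → 0.61104  (Δp = +0.04104)
p: 0.61104 → 0.64804  (Δp = +0.03700)
p: 0.64804 → 0.68058  (Δp = +0.03255)

0.6806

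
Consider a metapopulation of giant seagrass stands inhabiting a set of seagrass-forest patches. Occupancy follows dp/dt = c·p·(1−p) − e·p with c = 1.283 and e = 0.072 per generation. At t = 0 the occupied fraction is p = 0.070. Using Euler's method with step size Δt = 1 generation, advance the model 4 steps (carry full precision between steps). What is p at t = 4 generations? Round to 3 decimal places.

Update rule: p ← p + [c·p·(1−p) − e·p]·Δt with Δt = 1.
step 1: Δp = +0.07848, p = 0.14848
step 2: Δp = +0.15153, p = 0.30001
step 3: Δp = +0.24783, p = 0.54784
step 4: Δp = +0.27837, p = 0.82621

0.826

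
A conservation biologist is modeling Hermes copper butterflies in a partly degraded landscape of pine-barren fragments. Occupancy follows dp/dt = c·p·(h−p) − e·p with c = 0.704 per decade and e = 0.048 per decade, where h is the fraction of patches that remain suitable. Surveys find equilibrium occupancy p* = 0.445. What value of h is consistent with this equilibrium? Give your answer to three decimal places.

At equilibrium c(h−p*) = e, so h = p* + e/c.
h = 0.445 + 0.048/0.704 = 0.445 + 0.0682 = 0.5132.

0.513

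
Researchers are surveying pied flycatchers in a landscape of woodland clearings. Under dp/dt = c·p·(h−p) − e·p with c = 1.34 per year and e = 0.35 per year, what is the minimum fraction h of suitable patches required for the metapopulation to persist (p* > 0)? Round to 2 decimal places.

0.26

p* = h − e/c is positive only when h > e/c.
h_min = e/c = 0.35/1.34 = 0.2612.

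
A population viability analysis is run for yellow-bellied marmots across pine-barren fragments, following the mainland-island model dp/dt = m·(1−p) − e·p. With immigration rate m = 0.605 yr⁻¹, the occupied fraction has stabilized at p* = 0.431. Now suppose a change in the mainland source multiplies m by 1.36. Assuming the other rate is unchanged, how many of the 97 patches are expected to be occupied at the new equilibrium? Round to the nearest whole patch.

49

Balance m(1−p*) = e·p* gives e = m(1−p*)/p* = 0.605×0.56900/0.43100 = 0.79871.
New p* = m/(m+e) = 0.82280/(0.82280+0.79871) = 0.50743.
Expected occupied = 97 × 0.50743 = 49.22 ≈ 49.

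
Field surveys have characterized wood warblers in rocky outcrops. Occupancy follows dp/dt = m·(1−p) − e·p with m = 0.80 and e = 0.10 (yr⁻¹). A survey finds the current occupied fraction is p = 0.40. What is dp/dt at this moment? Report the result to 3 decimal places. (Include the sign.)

Colonization term: m·(1−p) = 0.80×0.6000 = 0.48000.
Extinction term: e·p = 0.04000.
dp/dt = 0.48000 − 0.04000 = 0.44000.

0.440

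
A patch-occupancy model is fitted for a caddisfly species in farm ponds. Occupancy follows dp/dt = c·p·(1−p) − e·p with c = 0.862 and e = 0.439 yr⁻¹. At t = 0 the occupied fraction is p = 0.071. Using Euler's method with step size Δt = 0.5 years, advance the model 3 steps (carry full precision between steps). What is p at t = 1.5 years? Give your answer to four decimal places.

0.1152

Update rule: p ← p + [c·p·(1−p) − e·p]·Δt with Δt = 0.5.
  1  |  dp/dt·Δt = +0.012844  |  p_1 = 0.083844
  2  |  dp/dt·Δt = +0.014703  |  p_2 = 0.098547
  3  |  dp/dt·Δt = +0.016657  |  p_3 = 0.115204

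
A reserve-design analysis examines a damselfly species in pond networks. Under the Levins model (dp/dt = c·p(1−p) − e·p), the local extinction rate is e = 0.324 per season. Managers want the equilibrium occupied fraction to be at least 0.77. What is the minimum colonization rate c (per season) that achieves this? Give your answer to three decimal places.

p* = 1 − e/c ≥ 0.77 requires e/c ≤ 0.2300, i.e. c ≥ e/0.2300.
c_min = 0.324/0.2300 = 1.4087.

1.409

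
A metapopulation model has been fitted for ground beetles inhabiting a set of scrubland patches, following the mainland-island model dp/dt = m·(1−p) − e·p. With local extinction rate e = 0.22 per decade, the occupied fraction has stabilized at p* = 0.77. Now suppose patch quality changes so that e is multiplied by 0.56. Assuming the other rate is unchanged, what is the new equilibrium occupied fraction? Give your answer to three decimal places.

Balance m(1−p*) = e·p* gives m = e·p*/(1−p*) = 0.22×0.77000/0.23000 = 0.73652.
New p* = m/(m+e) = 0.73652/(0.73652+0.12320) = 0.85670.

0.857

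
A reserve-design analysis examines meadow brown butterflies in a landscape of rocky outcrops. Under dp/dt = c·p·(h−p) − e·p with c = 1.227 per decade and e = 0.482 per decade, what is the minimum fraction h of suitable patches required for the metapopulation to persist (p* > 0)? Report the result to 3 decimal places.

0.393

p* = h − e/c is positive only when h > e/c.
h_min = e/c = 0.482/1.227 = 0.3928.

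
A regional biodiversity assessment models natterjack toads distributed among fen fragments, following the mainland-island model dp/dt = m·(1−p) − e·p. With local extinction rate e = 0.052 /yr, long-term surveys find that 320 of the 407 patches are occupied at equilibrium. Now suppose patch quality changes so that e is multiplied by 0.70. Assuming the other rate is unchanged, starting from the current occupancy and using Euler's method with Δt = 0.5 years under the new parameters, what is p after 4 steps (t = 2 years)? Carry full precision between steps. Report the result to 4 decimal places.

0.8069

Observed p* = 320/407 = 0.78624.
Balance m(1−p*) = e·p* gives m = e·p*/(1−p*) = 0.052×0.78624/0.21376 = 0.19126.
Starting from p₀ = 0.78624; update p ← p + (dp/dt)·Δt with the new parameters.
  1  |  dp/dt·Δt = +0.006133  |  p_1 = 0.792373
  2  |  dp/dt·Δt = +0.005435  |  p_2 = 0.797808
  3  |  dp/dt·Δt = +0.004816  |  p_3 = 0.802624
  4  |  dp/dt·Δt = +0.004268  |  p_4 = 0.806892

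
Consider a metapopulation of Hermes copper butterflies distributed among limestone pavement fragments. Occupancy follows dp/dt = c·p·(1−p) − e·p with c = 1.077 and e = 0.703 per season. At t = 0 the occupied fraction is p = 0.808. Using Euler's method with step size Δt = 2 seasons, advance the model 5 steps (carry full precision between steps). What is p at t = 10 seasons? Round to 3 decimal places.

Update rule: p ← p + [c·p·(1−p) − e·p]·Δt with Δt = 2.
step 1: Δp = -0.80189, p = 0.00611
step 2: Δp = +0.00449, p = 0.01061
step 3: Δp = +0.00769, p = 0.01830
step 4: Δp = +0.01297, p = 0.03127
step 5: Δp = +0.02128, p = 0.05255

0.053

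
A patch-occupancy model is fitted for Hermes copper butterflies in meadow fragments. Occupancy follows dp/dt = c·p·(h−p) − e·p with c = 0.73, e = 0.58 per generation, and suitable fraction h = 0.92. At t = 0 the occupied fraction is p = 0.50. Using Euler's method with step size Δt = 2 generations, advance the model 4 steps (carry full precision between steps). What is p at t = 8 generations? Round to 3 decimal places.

Update rule: p ← p + [c·p·(h−p) − e·p]·Δt with Δt = 2.
  1  |  dp/dt·Δt = -0.273400  |  p_1 = 0.226600
  2  |  dp/dt·Δt = -0.033454  |  p_2 = 0.193146
  3  |  dp/dt·Δt = -0.019081  |  p_3 = 0.174064
  4  |  dp/dt·Δt = -0.012347  |  p_4 = 0.161717

0.162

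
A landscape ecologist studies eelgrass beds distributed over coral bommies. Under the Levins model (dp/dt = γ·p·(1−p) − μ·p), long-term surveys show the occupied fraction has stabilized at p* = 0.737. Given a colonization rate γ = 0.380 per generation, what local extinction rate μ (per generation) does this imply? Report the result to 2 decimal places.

0.10

At equilibrium γ(1−p*) = μ.
μ = 0.380 × (1 − 0.737) = 0.380 × 0.2630 = 0.0999.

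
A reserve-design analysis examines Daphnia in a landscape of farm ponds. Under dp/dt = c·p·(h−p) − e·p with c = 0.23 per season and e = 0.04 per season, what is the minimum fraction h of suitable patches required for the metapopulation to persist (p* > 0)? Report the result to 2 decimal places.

p* = h − e/c is positive only when h > e/c.
h_min = e/c = 0.04/0.23 = 0.1739.

0.17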